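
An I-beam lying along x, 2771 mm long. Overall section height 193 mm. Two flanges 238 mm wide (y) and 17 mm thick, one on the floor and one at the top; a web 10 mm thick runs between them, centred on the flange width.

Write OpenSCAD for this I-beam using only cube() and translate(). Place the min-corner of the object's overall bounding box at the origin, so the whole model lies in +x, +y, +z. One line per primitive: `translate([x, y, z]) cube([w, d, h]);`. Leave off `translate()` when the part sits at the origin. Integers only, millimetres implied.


cube([2771, 238, 17]);
translate([0, 114, 17]) cube([2771, 10, 159]);
translate([0, 0, 176]) cube([2771, 238, 17]);


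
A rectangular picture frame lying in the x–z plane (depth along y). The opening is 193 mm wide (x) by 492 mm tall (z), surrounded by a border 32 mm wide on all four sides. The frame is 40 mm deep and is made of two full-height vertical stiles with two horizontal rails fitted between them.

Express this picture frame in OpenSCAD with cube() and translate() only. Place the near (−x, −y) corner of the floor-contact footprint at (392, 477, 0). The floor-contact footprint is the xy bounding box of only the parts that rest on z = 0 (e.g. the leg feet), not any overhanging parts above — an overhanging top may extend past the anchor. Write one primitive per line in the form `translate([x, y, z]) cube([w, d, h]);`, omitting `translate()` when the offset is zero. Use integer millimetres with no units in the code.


translate([392, 477, 0]) cube([32, 40, 556]);
translate([617, 477, 0]) cube([32, 40, 556]);
translate([424, 477, 0]) cube([193, 40, 32]);
translate([424, 477, 524]) cube([193, 40, 32]);


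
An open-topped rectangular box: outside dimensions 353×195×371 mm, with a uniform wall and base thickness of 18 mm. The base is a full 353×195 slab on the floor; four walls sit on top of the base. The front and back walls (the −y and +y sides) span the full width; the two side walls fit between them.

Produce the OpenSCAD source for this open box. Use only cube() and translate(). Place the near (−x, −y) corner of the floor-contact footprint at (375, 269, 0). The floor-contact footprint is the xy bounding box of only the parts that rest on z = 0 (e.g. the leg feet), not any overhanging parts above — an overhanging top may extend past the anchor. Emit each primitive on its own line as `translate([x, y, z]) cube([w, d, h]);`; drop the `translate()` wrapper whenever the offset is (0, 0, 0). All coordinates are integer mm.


translate([375, 269, 0]) cube([353, 195, 18]);
translate([375, 269, 18]) cube([353, 18, 353]);
translate([375, 446, 18]) cube([353, 18, 353]);
translate([375, 287, 18]) cube([18, 159, 353]);
translate([710, 287, 18]) cube([18, 159, 353]);


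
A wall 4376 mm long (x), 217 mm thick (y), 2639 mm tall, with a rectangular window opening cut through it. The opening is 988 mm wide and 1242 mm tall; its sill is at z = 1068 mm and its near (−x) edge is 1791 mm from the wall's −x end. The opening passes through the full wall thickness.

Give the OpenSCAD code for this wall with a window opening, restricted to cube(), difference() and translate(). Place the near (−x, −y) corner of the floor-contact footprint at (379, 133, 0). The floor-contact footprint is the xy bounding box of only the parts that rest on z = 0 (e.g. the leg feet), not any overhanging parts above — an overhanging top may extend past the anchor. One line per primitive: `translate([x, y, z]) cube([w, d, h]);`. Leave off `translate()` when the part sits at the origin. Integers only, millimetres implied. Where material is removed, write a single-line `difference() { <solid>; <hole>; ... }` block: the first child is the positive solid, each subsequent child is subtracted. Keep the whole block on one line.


difference() { translate([379, 133, 0]) cube([4376, 217, 2639]); translate([2170, 133, 1068]) cube([988, 217, 1242]); }


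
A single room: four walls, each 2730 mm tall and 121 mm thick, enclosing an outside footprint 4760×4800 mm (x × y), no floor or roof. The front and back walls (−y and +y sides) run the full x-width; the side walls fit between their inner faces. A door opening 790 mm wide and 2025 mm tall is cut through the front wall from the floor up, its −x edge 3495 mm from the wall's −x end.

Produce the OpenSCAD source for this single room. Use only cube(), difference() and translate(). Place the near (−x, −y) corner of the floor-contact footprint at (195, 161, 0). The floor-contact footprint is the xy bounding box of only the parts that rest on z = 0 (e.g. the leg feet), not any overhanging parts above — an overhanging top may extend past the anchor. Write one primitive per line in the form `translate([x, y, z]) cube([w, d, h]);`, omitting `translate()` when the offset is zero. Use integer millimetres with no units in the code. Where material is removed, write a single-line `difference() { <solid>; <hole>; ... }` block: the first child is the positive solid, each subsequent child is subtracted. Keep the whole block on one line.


difference() { translate([195, 161, 0]) cube([4760, 121, 2730]); translate([3690, 161, 0]) cube([790, 121, 2025]); }
translate([195, 4840, 0]) cube([4760, 121, 2730]);
translate([195, 282, 0]) cube([121, 4558, 2730]);
translate([4834, 282, 0]) cube([121, 4558, 2730]);


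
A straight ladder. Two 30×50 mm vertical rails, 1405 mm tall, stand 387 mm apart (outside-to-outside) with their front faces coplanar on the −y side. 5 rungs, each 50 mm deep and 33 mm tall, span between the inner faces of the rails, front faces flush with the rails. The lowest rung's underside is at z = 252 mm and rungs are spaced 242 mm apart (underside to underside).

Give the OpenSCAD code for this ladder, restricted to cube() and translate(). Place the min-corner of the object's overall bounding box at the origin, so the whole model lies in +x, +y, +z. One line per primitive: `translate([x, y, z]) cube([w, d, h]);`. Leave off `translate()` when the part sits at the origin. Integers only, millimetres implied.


// rung span = 387 - 2*30 = 327
// rung[k] z = 252 + k*242
cube([30, 50, 1405]);
translate([357, 0, 0]) cube([30, 50, 1405]);
translate([30, 0, 252]) cube([327, 50, 33]);
translate([30, 0, 494]) cube([327, 50, 33]);
translate([30, 0, 736]) cube([327, 50, 33]);
translate([30, 0, 978]) cube([327, 50, 33]);
translate([30, 0, 1220]) cube([327, 50, 33]);


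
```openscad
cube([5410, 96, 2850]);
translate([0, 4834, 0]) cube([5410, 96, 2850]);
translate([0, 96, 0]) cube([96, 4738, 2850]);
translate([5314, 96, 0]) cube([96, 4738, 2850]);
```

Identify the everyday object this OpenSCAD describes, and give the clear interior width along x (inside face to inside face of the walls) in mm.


A house (or room) frame. The interior width is 5218 mm.

Four 2850 mm walls enclosing a rectangle with no floor or roof — a room or house frame. Outside width is 5410 mm and wall thickness is 96 mm, so the interior width is 5410 − 2 × 96 = 5218 mm.


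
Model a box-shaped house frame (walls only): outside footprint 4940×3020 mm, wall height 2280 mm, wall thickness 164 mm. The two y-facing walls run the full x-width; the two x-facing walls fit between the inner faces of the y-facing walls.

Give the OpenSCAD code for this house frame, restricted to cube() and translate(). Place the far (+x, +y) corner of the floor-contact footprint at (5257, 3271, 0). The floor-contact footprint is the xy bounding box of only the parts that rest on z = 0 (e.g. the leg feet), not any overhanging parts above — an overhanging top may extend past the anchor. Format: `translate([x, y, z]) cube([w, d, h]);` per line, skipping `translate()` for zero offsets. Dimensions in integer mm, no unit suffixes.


translate([317, 251, 0]) cube([4940, 164, 2280]);
translate([317, 3107, 0]) cube([4940, 164, 2280]);
translate([317, 415, 0]) cube([164, 2692, 2280]);
translate([5093, 415, 0]) cube([164, 2692, 2280]);


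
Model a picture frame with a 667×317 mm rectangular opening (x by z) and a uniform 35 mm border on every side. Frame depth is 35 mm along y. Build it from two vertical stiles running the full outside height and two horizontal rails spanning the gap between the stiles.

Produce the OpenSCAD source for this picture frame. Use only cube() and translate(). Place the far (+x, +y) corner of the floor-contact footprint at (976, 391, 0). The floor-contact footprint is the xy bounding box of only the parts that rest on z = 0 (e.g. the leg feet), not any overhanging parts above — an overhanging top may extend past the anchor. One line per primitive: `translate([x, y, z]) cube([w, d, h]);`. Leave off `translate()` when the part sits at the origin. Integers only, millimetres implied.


translate([239, 356, 0]) cube([35, 35, 387]);
translate([941, 356, 0]) cube([35, 35, 387]);
translate([274, 356, 0]) cube([667, 35, 35]);
translate([274, 356, 352]) cube([667, 35, 35]);


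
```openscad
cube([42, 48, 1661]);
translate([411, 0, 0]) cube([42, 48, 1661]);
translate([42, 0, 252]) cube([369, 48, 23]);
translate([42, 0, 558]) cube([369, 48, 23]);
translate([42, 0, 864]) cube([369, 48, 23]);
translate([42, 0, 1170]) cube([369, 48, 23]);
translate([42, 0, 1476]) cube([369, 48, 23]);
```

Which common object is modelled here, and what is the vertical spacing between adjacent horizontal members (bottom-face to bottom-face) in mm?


A ladder. The rung spacing is 306 mm.

Two tall 42×48 posts with 5 short bars between them — a ladder. Adjacent rungs sit at z = 252 and z = 558, so the spacing is 558 − 252 = 306 mm.


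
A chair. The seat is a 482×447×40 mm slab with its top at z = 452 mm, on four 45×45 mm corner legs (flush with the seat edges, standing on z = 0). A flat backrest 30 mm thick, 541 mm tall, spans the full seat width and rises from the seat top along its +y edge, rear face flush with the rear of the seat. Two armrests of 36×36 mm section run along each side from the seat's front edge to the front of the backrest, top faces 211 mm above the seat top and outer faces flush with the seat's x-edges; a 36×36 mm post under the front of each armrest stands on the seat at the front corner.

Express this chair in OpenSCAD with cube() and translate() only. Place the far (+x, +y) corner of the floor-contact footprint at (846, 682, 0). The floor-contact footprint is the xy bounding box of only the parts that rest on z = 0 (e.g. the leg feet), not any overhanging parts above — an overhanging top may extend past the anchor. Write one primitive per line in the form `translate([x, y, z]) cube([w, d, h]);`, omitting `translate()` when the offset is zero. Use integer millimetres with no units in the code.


translate([364, 235, 412]) cube([482, 447, 40]);
translate([364, 235, 0]) cube([45, 45, 412]);
translate([801, 235, 0]) cube([45, 45, 412]);
translate([364, 637, 0]) cube([45, 45, 412]);
translate([801, 637, 0]) cube([45, 45, 412]);
translate([364, 652, 452]) cube([482, 30, 541]);
translate([364, 235, 627]) cube([36, 417, 36]);
translate([810, 235, 627]) cube([36, 417, 36]);
translate([364, 235, 452]) cube([36, 36, 175]);
translate([810, 235, 452]) cube([36, 36, 175]);


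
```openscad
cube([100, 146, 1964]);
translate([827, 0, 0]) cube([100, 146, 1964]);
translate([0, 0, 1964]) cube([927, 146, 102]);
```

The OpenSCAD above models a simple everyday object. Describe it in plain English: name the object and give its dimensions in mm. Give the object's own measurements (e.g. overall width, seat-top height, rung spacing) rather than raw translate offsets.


A door frame. The clear opening is 727 mm wide and 1964 mm high. Two 100 mm wide jambs, 146 mm deep, stand either side of the opening from the floor to the top of the opening. A 102 mm thick head sits across the top of both jambs, spanning the full outside width of the frame.


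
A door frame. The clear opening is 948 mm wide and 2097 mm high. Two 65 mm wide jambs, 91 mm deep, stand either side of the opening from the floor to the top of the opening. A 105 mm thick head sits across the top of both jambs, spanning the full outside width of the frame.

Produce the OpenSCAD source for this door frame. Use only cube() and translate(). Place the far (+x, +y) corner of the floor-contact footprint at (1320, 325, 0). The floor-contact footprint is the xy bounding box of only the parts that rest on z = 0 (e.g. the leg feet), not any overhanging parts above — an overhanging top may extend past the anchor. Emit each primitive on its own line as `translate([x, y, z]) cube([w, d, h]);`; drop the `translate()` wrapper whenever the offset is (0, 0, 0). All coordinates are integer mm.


translate([242, 234, 0]) cube([65, 91, 2097]);
translate([1255, 234, 0]) cube([65, 91, 2097]);
translate([242, 234, 2097]) cube([1078, 91, 105]);


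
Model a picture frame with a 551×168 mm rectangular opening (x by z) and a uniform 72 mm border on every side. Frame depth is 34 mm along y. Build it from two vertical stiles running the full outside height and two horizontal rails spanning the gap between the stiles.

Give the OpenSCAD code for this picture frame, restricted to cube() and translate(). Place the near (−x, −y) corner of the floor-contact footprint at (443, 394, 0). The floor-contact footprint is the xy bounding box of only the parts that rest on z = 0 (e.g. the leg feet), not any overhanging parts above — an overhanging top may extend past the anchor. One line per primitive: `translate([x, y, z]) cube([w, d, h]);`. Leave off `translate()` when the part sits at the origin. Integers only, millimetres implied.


translate([443, 394, 0]) cube([72, 34, 312]);
translate([1066, 394, 0]) cube([72, 34, 312]);
translate([515, 394, 0]) cube([551, 34, 72]);
translate([515, 394, 240]) cube([551, 34, 72]);


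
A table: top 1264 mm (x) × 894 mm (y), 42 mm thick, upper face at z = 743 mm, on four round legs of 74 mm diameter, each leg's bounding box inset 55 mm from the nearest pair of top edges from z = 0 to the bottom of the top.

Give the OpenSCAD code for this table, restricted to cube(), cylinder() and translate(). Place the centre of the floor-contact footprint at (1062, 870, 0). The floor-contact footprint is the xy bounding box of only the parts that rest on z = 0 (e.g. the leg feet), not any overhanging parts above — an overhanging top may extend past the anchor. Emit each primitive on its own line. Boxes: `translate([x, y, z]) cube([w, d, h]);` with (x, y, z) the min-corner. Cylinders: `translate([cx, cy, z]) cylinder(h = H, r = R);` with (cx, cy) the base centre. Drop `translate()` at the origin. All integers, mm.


// leg_h = 743 - 42 = 701
translate([430, 423, 701]) cube([1264, 894, 42]);
translate([522, 515, 0]) cylinder(h = 701, r = 37);
translate([1602, 515, 0]) cylinder(h = 701, r = 37);
translate([522, 1225, 0]) cylinder(h = 701, r = 37);
translate([1602, 1225, 0]) cylinder(h = 701, r = 37);


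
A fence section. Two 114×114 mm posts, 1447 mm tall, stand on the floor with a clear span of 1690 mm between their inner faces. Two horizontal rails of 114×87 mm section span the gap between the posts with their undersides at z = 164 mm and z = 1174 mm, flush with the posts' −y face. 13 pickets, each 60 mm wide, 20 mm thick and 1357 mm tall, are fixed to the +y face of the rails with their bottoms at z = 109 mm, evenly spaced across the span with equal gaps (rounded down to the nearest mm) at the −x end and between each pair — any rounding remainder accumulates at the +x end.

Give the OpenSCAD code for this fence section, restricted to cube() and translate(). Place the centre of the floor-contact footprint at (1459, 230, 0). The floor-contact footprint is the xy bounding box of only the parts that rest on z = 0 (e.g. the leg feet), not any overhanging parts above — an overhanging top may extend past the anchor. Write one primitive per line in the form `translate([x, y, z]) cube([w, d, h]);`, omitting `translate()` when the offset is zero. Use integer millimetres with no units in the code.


translate([500, 173, 0]) cube([114, 114, 1447]);
translate([2304, 173, 0]) cube([114, 114, 1447]);
translate([614, 173, 164]) cube([1690, 114, 87]);
translate([614, 173, 1174]) cube([1690, 114, 87]);
translate([679, 287, 109]) cube([60, 20, 1357]);
translate([804, 287, 109]) cube([60, 20, 1357]);
translate([929, 287, 109]) cube([60, 20, 1357]);
translate([1054, 287, 109]) cube([60, 20, 1357]);
translate([1179, 287, 109]) cube([60, 20, 1357]);
translate([1304, 287, 109]) cube([60, 20, 1357]);
translate([1429, 287, 109]) cube([60, 20, 1357]);
translate([1554, 287, 109]) cube([60, 20, 1357]);
translate([1679, 287, 109]) cube([60, 20, 1357]);
translate([1804, 287, 109]) cube([60, 20, 1357]);
translate([1929, 287, 109]) cube([60, 20, 1357]);
translate([2054, 287, 109]) cube([60, 20, 1357]);
translate([2179, 287, 109]) cube([60, 20, 1357]);


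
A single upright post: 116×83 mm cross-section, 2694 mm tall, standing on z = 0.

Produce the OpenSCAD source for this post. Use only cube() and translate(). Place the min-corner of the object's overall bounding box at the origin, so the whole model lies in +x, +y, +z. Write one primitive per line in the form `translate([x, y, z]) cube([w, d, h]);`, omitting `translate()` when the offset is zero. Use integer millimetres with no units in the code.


cube([116, 83, 2694]);


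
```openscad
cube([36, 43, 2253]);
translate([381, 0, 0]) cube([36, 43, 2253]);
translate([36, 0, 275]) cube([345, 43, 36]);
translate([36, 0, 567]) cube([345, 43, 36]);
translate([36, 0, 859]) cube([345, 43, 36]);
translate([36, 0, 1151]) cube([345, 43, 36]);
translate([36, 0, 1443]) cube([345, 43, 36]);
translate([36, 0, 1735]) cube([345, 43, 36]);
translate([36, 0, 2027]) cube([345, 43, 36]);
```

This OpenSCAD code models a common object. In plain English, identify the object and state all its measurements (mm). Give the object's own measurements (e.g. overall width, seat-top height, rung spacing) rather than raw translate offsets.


A straight ladder. Two 36×43 mm vertical rails, 2253 mm tall, stand 417 mm apart (outside-to-outside) with their front faces coplanar on the −y side. 7 rungs, each 43 mm deep and 36 mm tall, span between the inner faces of the rails, front faces flush with the rails. The lowest rung's underside is at z = 275 mm and rungs are spaced 292 mm apart (underside to underside).


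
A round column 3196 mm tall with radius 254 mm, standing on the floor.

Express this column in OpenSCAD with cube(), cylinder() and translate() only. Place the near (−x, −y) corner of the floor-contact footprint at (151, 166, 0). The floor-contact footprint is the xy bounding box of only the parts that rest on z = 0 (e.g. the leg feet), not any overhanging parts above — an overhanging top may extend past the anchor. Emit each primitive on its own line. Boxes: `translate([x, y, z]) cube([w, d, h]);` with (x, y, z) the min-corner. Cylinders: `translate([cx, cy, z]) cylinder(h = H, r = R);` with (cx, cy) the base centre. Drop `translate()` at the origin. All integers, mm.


translate([405, 420, 0]) cylinder(h = 3196, r = 254);


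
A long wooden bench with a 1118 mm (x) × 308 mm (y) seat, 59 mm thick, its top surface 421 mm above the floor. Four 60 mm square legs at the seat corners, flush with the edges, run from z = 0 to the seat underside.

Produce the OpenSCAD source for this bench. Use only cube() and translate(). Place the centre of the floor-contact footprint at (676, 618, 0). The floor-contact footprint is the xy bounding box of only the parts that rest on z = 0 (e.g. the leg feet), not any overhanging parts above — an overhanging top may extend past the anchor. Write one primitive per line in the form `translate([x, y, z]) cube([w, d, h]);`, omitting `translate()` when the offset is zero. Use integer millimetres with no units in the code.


translate([117, 464, 362]) cube([1118, 308, 59]);
translate([117, 464, 0]) cube([60, 60, 362]);
translate([117, 712, 0]) cube([60, 60, 362]);
translate([1175, 464, 0]) cube([60, 60, 362]);
translate([1175, 712, 0]) cube([60, 60, 362]);


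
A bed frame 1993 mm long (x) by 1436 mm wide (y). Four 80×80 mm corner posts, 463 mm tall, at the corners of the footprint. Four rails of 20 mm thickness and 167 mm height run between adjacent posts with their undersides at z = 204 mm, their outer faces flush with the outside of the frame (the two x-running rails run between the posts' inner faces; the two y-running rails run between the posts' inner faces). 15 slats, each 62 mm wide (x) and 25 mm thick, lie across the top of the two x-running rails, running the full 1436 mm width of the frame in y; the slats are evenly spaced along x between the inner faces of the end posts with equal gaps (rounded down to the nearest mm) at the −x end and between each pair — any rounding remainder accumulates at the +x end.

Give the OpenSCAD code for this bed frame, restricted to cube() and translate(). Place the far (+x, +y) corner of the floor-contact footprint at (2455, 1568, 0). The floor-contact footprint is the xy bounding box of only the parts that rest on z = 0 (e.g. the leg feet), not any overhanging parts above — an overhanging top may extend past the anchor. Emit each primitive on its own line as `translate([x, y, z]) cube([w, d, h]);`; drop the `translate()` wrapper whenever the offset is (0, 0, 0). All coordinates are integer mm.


translate([462, 132, 0]) cube([80, 80, 463]);
translate([462, 1488, 0]) cube([80, 80, 463]);
translate([2375, 132, 0]) cube([80, 80, 463]);
translate([2375, 1488, 0]) cube([80, 80, 463]);
translate([542, 132, 204]) cube([1833, 20, 167]);
translate([542, 1548, 204]) cube([1833, 20, 167]);
translate([462, 212, 204]) cube([20, 1276, 167]);
translate([2435, 212, 204]) cube([20, 1276, 167]);
translate([598, 132, 371]) cube([62, 1436, 25]);
translate([716, 132, 371]) cube([62, 1436, 25]);
translate([834, 132, 371]) cube([62, 1436, 25]);
translate([952, 132, 371]) cube([62, 1436, 25]);
translate([1070, 132, 371]) cube([62, 1436, 25]);
translate([1188, 132, 371]) cube([62, 1436, 25]);
translate([1306, 132, 371]) cube([62, 1436, 25]);
translate([1424, 132, 371]) cube([62, 1436, 25]);
translate([1542, 132, 371]) cube([62, 1436, 25]);
translate([1660, 132, 371]) cube([62, 1436, 25]);
translate([1778, 132, 371]) cube([62, 1436, 25]);
translate([1896, 132, 371]) cube([62, 1436, 25]);
translate([2014, 132, 371]) cube([62, 1436, 25]);
translate([2132, 132, 371]) cube([62, 1436, 25]);
translate([2250, 132, 371]) cube([62, 1436, 25]);


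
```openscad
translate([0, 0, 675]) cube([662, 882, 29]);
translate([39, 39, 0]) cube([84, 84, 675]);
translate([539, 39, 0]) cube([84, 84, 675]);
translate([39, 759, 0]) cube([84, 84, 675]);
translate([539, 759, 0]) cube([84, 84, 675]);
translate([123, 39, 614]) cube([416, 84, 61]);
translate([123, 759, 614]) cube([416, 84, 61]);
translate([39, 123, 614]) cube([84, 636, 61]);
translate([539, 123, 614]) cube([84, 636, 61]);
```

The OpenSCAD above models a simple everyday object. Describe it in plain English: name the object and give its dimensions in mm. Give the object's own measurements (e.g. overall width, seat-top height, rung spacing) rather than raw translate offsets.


A rectangular dining table. The top is 662×882×29 mm with its upper surface at z = 704 mm. It stands on four 84×84 mm square legs, each inset 39 mm from the nearest pair of top edges, running from the floor to the underside of the top. Four apron rails, 84 mm thick and 61 mm tall, run between adjacent legs with their top edges flush with the underside of the top and their outer faces flush with the legs' outer faces.


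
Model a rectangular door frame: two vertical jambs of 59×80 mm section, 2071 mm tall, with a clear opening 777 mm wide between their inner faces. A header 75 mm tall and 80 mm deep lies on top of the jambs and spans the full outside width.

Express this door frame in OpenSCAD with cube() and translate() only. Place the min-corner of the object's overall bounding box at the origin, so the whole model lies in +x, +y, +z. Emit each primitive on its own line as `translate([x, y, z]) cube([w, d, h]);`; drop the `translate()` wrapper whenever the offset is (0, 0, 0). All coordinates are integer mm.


cube([59, 80, 2071]);
translate([836, 0, 0]) cube([59, 80, 2071]);
translate([0, 0, 2071]) cube([895, 80, 75]);


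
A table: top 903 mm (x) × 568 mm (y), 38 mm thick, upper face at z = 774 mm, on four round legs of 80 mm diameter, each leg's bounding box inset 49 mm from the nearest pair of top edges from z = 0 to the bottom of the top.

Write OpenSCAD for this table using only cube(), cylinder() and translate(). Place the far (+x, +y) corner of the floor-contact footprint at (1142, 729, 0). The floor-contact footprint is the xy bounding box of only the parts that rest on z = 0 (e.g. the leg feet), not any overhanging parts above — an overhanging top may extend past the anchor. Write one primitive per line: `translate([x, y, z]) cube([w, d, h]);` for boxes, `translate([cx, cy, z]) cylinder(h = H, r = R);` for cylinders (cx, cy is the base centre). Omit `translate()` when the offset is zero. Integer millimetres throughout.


translate([288, 210, 736]) cube([903, 568, 38]);
translate([377, 299, 0]) cylinder(h = 736, r = 40);
translate([1102, 299, 0]) cylinder(h = 736, r = 40);
translate([377, 689, 0]) cylinder(h = 736, r = 40);
translate([1102, 689, 0]) cylinder(h = 736, r = 40);


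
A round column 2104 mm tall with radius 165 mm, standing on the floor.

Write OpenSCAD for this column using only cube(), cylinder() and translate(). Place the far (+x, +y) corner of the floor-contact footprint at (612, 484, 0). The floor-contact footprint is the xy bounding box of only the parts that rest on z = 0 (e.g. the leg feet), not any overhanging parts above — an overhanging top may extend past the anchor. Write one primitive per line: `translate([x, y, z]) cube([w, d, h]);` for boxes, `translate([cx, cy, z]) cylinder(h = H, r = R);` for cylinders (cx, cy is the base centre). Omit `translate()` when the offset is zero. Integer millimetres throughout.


translate([447, 319, 0]) cylinder(h = 2104, r = 165);


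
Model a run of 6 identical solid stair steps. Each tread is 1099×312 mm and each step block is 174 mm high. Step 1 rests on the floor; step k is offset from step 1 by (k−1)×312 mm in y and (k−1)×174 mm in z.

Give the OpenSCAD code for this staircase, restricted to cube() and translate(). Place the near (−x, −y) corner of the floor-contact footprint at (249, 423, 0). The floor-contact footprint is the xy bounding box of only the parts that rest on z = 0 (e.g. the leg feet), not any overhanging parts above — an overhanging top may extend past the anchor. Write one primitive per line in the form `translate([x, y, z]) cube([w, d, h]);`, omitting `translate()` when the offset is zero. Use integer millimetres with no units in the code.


translate([249, 423, 0]) cube([1099, 312, 174]);
translate([249, 735, 174]) cube([1099, 312, 174]);
translate([249, 1047, 348]) cube([1099, 312, 174]);
translate([249, 1359, 522]) cube([1099, 312, 174]);
translate([249, 1671, 696]) cube([1099, 312, 174]);
translate([249, 1983, 870]) cube([1099, 312, 174]);


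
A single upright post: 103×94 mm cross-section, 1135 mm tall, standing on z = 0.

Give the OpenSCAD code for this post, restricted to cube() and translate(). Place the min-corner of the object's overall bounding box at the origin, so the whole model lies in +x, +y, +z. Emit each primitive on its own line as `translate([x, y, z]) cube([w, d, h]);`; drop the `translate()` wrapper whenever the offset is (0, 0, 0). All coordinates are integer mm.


cube([103, 94, 1135]);


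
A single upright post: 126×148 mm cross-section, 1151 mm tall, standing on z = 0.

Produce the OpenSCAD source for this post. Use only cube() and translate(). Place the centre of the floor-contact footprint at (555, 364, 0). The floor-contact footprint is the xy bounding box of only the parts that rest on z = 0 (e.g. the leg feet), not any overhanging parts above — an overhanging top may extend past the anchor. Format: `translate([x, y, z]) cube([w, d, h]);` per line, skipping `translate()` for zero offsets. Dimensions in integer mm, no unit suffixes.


translate([492, 290, 0]) cube([126, 148, 1151]);


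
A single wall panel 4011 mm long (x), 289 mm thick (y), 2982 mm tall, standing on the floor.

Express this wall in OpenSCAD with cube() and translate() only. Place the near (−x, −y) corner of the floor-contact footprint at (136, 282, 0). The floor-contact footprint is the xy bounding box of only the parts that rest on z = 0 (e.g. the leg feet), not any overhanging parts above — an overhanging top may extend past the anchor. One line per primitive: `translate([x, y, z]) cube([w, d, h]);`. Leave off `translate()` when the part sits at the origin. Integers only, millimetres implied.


translate([136, 282, 0]) cube([4011, 289, 2982]);


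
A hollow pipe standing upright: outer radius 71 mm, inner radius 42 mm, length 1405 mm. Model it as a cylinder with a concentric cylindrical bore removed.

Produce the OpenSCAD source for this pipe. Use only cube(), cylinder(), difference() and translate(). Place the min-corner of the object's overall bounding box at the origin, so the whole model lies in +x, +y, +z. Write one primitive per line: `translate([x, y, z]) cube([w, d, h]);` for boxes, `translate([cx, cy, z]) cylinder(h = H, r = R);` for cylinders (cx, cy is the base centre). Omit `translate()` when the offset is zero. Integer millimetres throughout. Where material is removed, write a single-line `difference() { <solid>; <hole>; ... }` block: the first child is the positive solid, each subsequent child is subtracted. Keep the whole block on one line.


difference() { translate([71, 71, 0]) cylinder(h = 1405, r = 71); translate([71, 71, 0]) cylinder(h = 1405, r = 42); }


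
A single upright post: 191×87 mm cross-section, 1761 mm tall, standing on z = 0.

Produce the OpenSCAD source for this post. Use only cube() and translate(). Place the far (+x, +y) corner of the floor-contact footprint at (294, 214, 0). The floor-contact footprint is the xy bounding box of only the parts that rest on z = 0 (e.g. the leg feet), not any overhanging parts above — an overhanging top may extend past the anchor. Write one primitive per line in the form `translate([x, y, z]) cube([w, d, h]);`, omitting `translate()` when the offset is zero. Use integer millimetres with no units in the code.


translate([103, 127, 0]) cube([191, 87, 1761]);


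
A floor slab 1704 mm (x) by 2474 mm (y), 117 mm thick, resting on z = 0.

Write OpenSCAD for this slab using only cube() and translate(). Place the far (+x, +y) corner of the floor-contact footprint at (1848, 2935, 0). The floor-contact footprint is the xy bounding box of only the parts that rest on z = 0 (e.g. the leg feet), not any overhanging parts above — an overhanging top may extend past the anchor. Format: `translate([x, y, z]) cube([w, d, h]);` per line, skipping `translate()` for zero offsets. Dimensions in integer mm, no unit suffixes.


translate([144, 461, 0]) cube([1704, 2474, 117]);


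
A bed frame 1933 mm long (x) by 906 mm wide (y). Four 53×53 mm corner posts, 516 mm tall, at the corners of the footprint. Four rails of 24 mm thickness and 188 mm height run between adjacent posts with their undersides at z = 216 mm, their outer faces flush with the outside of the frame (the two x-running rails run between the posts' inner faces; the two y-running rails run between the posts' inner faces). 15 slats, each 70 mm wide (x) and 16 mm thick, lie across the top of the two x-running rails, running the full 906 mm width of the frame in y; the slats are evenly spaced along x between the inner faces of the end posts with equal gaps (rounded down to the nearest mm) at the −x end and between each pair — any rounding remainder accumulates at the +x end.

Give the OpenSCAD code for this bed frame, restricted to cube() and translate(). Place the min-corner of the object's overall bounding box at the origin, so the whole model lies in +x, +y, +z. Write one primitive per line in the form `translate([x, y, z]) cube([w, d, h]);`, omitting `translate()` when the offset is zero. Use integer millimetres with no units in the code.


// slat z = rail_z + rail_h = 216 + 188 = 404
// slat gap = ⌊(1827 − 15·70) / 16⌋ = 48
cube([53, 53, 516]);
translate([0, 853, 0]) cube([53, 53, 516]);
translate([1880, 0, 0]) cube([53, 53, 516]);
translate([1880, 853, 0]) cube([53, 53, 516]);
translate([53, 0, 216]) cube([1827, 24, 188]);
translate([53, 882, 216]) cube([1827, 24, 188]);
translate([0, 53, 216]) cube([24, 800, 188]);
translate([1909, 53, 216]) cube([24, 800, 188]);
translate([101, 0, 404]) cube([70, 906, 16]);
translate([219, 0, 404]) cube([70, 906, 16]);
translate([337, 0, 404]) cube([70, 906, 16]);
translate([455, 0, 404]) cube([70, 906, 16]);
translate([573, 0, 404]) cube([70, 906, 16]);
translate([691, 0, 404]) cube([70, 906, 16]);
translate([809, 0, 404]) cube([70, 906, 16]);
translate([927, 0, 404]) cube([70, 906, 16]);
translate([1045, 0, 404]) cube([70, 906, 16]);
translate([1163, 0, 404]) cube([70, 906, 16]);
translate([1281, 0, 404]) cube([70, 906, 16]);
translate([1399, 0, 404]) cube([70, 906, 16]);
translate([1517, 0, 404]) cube([70, 906, 16]);
translate([1635, 0, 404]) cube([70, 906, 16]);
translate([1753, 0, 404]) cube([70, 906, 16]);


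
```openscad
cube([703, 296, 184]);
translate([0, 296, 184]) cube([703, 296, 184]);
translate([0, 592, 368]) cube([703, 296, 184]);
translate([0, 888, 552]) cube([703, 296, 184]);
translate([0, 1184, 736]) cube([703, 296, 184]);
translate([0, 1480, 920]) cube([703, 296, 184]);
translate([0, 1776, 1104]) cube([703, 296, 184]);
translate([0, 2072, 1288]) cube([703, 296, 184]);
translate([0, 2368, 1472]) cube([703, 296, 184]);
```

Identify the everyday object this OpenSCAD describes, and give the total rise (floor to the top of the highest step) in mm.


A staircase. The total rise is 1656 mm.

9 identical blocks, each offset up and back from the previous — a staircase. Each step is 184 mm tall and there are 9 of them, so the total rise is 9 × 184 = 1656 mm.


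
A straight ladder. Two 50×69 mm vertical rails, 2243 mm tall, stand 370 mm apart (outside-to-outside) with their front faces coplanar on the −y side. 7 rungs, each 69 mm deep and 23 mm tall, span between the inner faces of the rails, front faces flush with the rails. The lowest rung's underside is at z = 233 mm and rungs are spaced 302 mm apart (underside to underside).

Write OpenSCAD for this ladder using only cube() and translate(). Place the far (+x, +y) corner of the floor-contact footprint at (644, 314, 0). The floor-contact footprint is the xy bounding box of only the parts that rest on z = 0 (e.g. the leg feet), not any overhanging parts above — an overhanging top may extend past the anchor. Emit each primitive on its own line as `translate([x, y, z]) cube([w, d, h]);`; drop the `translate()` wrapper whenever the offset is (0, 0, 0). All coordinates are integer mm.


translate([274, 245, 0]) cube([50, 69, 2243]);
translate([594, 245, 0]) cube([50, 69, 2243]);
translate([324, 245, 233]) cube([270, 69, 23]);
translate([324, 245, 535]) cube([270, 69, 23]);
translate([324, 245, 837]) cube([270, 69, 23]);
translate([324, 245, 1139]) cube([270, 69, 23]);
translate([324, 245, 1441]) cube([270, 69, 23]);
translate([324, 245, 1743]) cube([270, 69, 23]);
translate([324, 245, 2045]) cube([270, 69, 23]);


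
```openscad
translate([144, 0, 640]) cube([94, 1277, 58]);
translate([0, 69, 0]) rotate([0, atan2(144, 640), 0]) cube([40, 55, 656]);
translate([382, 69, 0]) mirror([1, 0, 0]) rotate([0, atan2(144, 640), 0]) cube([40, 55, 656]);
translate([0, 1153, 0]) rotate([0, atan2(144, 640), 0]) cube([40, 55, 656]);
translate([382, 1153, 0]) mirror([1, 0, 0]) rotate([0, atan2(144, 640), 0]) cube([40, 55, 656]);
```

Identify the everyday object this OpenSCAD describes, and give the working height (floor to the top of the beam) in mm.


A sawhorse. The overall height is 698 mm.

A beam across two mirrored pairs of raked legs — a sawhorse. The beam's underside is at z = 640 (matching the legs' vertical rise in atan2(144, 640)) and the beam is 58 mm tall, so its top is at 640 + 58 = 698 mm. The raked legs top out at the beam's underside, so that is the highest point.


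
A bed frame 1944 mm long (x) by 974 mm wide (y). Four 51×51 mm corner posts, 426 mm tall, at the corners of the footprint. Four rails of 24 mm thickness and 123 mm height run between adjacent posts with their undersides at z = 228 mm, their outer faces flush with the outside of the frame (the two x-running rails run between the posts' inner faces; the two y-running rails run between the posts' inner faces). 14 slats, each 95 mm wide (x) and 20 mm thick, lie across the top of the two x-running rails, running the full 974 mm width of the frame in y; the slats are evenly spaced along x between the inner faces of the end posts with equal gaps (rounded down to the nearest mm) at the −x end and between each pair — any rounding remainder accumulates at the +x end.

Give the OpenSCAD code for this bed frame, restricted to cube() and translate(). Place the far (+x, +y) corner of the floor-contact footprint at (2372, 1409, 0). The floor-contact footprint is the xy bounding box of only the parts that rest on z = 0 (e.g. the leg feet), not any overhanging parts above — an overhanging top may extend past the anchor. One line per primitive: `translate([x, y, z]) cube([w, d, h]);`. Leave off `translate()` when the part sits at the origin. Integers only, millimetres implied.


translate([428, 435, 0]) cube([51, 51, 426]);
translate([428, 1358, 0]) cube([51, 51, 426]);
translate([2321, 435, 0]) cube([51, 51, 426]);
translate([2321, 1358, 0]) cube([51, 51, 426]);
translate([479, 435, 228]) cube([1842, 24, 123]);
translate([479, 1385, 228]) cube([1842, 24, 123]);
translate([428, 486, 228]) cube([24, 872, 123]);
translate([2348, 486, 228]) cube([24, 872, 123]);
translate([513, 435, 351]) cube([95, 974, 20]);
translate([642, 435, 351]) cube([95, 974, 20]);
translate([771, 435, 351]) cube([95, 974, 20]);
translate([900, 435, 351]) cube([95, 974, 20]);
translate([1029, 435, 351]) cube([95, 974, 20]);
translate([1158, 435, 351]) cube([95, 974, 20]);
translate([1287, 435, 351]) cube([95, 974, 20]);
translate([1416, 435, 351]) cube([95, 974, 20]);
translate([1545, 435, 351]) cube([95, 974, 20]);
translate([1674, 435, 351]) cube([95, 974, 20]);
translate([1803, 435, 351]) cube([95, 974, 20]);
translate([1932, 435, 351]) cube([95, 974, 20]);
translate([2061, 435, 351]) cube([95, 974, 20]);
translate([2190, 435, 351]) cube([95, 974, 20]);


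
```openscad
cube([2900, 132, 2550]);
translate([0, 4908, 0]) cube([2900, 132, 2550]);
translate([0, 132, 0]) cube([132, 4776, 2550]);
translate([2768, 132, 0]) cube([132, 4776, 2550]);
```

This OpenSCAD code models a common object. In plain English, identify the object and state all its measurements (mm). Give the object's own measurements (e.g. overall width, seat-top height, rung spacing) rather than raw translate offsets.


The wall frame of a small rectangular building: four walls, each 2550 mm tall and 132 mm thick, enclosing a footprint 2900 mm (x) by 5040 mm (y) outside-to-outside, with no floor or roof. The front and back walls (the −y and +y sides) span the full width; the two side walls fit between them.


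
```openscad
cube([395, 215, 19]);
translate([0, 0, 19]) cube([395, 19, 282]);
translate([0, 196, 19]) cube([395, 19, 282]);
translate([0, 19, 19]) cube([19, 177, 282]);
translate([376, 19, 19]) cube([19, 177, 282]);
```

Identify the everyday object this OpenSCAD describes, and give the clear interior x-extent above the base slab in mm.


An open box. The internal width is 357 mm.

A 395×215 base slab with four walls standing on it — an open box. The base is 395 mm wide and the walls are 19 mm thick, so the internal width is 395 − 2 × 19 = 357 mm.


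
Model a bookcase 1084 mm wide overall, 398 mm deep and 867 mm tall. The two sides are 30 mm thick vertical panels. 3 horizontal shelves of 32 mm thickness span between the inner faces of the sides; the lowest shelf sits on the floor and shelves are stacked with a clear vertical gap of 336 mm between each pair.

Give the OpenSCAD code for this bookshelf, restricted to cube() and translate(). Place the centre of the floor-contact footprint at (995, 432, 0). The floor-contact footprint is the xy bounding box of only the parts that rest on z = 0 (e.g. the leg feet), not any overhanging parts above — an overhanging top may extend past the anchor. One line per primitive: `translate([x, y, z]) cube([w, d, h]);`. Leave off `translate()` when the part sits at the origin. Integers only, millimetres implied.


translate([453, 233, 0]) cube([30, 398, 867]);
translate([1507, 233, 0]) cube([30, 398, 867]);
translate([483, 233, 0]) cube([1024, 398, 32]);
translate([483, 233, 368]) cube([1024, 398, 32]);
translate([483, 233, 736]) cube([1024, 398, 32]);
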